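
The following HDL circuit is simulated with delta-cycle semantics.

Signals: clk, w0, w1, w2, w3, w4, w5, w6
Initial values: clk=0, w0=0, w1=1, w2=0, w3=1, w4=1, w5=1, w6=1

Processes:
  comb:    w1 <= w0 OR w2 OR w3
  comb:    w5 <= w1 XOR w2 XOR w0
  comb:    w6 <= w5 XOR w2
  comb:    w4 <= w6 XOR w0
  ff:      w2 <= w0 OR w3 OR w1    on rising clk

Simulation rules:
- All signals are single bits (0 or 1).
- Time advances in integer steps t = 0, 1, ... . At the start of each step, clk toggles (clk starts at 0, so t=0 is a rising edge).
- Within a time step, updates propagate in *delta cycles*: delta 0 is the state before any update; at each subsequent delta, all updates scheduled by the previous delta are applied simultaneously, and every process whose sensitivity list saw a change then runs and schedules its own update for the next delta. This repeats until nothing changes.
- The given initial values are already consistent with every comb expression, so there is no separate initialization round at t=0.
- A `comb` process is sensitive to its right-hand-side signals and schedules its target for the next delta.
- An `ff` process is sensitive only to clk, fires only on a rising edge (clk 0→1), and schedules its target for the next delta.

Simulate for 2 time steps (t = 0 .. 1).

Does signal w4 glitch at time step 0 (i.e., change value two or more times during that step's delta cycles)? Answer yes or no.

[bits: w0,w3,w6,w5,clk,w2,w4,w1]
t=0: Δ0=01110011 Δ1=01111011 Δ2=01111111 Δ3=01001111 Δ4=01101101 Δ5=01101111 | 5Δ
t=1: Δ0=01101111 Δ1=01100111 | 1Δ

yes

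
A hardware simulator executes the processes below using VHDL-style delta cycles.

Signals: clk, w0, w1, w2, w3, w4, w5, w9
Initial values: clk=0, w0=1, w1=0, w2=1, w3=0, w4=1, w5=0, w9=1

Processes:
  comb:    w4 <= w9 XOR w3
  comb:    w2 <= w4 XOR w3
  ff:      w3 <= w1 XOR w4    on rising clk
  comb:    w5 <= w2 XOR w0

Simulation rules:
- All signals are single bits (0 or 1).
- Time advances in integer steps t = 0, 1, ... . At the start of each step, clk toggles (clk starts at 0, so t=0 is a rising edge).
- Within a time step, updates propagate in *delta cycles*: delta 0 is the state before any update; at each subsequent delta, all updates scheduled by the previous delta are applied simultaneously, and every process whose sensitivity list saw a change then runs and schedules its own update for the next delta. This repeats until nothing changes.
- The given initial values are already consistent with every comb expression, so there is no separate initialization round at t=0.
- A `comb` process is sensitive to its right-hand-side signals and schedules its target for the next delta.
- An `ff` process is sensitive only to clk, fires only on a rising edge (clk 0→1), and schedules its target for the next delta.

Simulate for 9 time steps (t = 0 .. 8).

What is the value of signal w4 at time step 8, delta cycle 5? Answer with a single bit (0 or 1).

[bits: w9,w3,w1,w2,w4,w0,w5,clk]
t=0: Δ0=10011100 Δ1=10011101 Δ2=11011101 Δ3=11000101 Δ4=11010111 Δ5=11010101 | 5Δ
t=1: Δ0=11010101 Δ1=11010100 | 1Δ
t=2: Δ0=11010100 Δ1=11010101 Δ2=10010101 Δ3=10001101 Δ4=10011111 Δ5=10011101 | 5Δ
t=3: Δ0=10011101 Δ1=10011100 | 1Δ
t=4: Δ0=10011100 Δ1=10011101 Δ2=11011101 Δ3=11000101 Δ4=11010111 Δ5=11010101 | 5Δ
t=5: Δ0=11010101 Δ1=11010100 | 1Δ
t=6: Δ0=11010100 Δ1=11010101 Δ2=10010101 Δ3=10001101 Δ4=10011111 Δ5=10011101 | 5Δ
t=7: Δ0=10011101 Δ1=10011100 | 1Δ
t=8: Δ0=10011100 Δ1=10011101 Δ2=11011101 Δ3=11000101 Δ4=11010111 Δ5=11010101 | 5Δ

0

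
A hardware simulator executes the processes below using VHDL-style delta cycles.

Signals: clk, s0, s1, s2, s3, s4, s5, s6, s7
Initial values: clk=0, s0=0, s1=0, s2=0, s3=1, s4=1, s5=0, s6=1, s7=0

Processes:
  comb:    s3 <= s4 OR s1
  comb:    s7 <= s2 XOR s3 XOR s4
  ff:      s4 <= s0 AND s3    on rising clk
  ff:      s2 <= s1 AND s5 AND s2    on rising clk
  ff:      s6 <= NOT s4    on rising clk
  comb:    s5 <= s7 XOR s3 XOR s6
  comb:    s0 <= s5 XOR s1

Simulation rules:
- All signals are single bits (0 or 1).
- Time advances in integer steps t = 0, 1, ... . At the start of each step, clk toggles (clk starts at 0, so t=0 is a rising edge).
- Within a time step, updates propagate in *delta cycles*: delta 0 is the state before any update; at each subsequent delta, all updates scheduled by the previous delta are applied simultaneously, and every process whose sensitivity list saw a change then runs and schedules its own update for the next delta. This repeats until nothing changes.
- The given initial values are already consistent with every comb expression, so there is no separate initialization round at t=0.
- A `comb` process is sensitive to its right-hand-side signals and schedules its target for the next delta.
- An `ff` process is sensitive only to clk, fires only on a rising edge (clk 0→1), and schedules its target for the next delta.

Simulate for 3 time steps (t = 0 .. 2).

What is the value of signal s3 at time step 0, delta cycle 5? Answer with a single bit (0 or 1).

t0.Δ0 s3=1 s1=0 clk=0 s7=0 s6=1 s5=0 s4=1 s0=0 s2=0
t0.Δ1 s3=1 s1=0 clk=1 s7=0 s6=1 s5=0 s4=1 s0=0 s2=0
t0.Δ2 s3=1 s1=0 clk=1 s7=0 s6=0 s5=0 s4=0 s0=0 s2=0
t0.Δ3 s3=0 s1=0 clk=1 s7=1 s6=0 s5=1 s4=0 s0=0 s2=0
t0.Δ4 s3=0 s1=0 clk=1 s7=0 s6=0 s5=1 s4=0 s0=1 s2=0
t0.Δ5 s3=0 s1=0 clk=1 s7=0 s6=0 s5=0 s4=0 s0=1 s2=0
t0.Δ6 s3=0 s1=0 clk=1 s7=0 s6=0 s5=0 s4=0 s0=0 s2=0
t1.Δ0 s3=0 s1=0 clk=1 s7=0 s6=0 s5=0 s4=0 s0=0 s2=0
t1.Δ1 s3=0 s1=0 clk=0 s7=0 s6=0 s5=0 s4=0 s0=0 s2=0
t2.Δ0 s3=0 s1=0 clk=0 s7=0 s6=0 s5=0 s4=0 s0=0 s2=0
t2.Δ1 s3=0 s1=0 clk=1 s7=0 s6=0 s5=0 s4=0 s0=0 s2=0
t2.Δ2 s3=0 s1=0 clk=1 s7=0 s6=1 s5=0 s4=0 s0=0 s2=0
t2.Δ3 s3=0 s1=0 clk=1 s7=0 s6=1 s5=1 s4=0 s0=0 s2=0
t2.Δ4 s3=0 s1=0 clk=1 s7=0 s6=1 s5=1 s4=0 s0=1 s2=0

0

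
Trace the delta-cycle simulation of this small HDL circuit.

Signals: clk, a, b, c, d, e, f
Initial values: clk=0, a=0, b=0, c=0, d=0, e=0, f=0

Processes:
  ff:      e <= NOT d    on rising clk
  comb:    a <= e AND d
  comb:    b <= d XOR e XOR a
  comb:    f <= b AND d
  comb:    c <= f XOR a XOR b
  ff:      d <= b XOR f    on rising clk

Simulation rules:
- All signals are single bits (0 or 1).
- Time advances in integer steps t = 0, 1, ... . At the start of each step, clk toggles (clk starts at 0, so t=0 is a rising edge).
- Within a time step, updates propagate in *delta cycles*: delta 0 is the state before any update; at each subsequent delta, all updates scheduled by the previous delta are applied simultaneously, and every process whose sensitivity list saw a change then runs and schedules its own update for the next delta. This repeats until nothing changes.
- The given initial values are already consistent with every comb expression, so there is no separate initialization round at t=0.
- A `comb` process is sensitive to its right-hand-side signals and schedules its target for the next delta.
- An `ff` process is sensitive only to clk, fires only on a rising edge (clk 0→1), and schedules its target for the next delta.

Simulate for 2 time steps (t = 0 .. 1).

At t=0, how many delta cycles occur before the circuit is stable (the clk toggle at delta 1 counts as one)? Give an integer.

t=0 Δ0: d=0 a=0 clk=0 f=0 b=0 c=0 e=0
  Δ1: clk:0→1
  Δ2: e:0→1
  Δ3: b:0→1
  Δ4: c:0→1
  (4Δ to stable)
t=1 Δ0: d=0 a=0 clk=1 f=0 b=1 c=1 e=1
  Δ1: clk:1→0
  (1Δ to stable)

4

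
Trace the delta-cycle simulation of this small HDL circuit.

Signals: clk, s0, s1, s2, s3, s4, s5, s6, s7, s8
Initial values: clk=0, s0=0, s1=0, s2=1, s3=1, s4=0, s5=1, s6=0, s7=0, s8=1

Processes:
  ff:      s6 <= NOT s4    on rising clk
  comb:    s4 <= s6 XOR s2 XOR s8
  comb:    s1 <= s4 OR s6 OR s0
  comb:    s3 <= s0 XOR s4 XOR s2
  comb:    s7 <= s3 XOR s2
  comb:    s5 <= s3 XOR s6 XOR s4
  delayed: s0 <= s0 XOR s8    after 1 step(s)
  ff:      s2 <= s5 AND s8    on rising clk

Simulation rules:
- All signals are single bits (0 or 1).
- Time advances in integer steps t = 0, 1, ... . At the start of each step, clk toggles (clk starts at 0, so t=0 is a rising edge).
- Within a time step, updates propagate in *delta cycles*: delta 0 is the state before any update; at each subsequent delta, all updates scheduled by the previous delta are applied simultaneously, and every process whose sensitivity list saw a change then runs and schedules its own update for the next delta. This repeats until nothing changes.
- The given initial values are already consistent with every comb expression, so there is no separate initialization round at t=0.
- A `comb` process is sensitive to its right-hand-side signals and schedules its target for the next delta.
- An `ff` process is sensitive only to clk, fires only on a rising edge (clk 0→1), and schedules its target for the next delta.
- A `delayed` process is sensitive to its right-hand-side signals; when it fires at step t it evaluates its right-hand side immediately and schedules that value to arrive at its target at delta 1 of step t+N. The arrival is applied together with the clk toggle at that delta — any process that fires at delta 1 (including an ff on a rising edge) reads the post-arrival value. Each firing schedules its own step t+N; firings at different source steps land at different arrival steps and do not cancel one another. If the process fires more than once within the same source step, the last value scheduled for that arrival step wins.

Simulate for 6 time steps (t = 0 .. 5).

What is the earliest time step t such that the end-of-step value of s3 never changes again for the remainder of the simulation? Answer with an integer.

2

[bits: s3,s6,s0,s5,s4,clk,s2,s1,s7,s8]
t=0: Δ0=1001001001 Δ1=1001011001 Δ2=1101011001 Δ3=1100111101 Δ4=0101111101 Δ5=0100111111 | 5Δ
t=1: Δ0=0100111111 Δ1=0100101111 | 1Δ
t=2: Δ0=0100101111 Δ1=0100111111 Δ2=0000110111 Δ3=1001110101 Δ4=1000110111 | 4Δ
t=3: Δ0=1000110111 Δ1=1000100111 | 1Δ
t=4: Δ0=1000100111 Δ1=1000110111 | 1Δ
t=5: Δ0=1000110111 Δ1=1000100111 | 1Δ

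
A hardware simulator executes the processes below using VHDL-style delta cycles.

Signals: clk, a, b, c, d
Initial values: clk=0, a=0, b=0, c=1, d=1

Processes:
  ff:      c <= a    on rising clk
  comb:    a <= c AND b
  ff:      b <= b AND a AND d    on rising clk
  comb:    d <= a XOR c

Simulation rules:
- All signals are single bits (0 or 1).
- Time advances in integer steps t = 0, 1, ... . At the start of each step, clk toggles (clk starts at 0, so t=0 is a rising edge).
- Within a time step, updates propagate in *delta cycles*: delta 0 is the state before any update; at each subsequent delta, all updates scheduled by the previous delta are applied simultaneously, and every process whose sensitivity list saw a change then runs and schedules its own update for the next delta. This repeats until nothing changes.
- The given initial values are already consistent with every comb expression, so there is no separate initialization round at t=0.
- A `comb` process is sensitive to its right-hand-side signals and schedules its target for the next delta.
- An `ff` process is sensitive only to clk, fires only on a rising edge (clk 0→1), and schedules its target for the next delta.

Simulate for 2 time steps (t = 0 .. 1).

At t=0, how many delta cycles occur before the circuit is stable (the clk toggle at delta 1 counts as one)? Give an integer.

3

t0.Δ0 c=1 a=0 d=1 b=0 clk=0
t0.Δ1 c=1 a=0 d=1 b=0 clk=1
t0.Δ2 c=0 a=0 d=1 b=0 clk=1
t0.Δ3 c=0 a=0 d=0 b=0 clk=1
t1.Δ0 c=0 a=0 d=0 b=0 clk=1
t1.Δ1 c=0 a=0 d=0 b=0 clk=0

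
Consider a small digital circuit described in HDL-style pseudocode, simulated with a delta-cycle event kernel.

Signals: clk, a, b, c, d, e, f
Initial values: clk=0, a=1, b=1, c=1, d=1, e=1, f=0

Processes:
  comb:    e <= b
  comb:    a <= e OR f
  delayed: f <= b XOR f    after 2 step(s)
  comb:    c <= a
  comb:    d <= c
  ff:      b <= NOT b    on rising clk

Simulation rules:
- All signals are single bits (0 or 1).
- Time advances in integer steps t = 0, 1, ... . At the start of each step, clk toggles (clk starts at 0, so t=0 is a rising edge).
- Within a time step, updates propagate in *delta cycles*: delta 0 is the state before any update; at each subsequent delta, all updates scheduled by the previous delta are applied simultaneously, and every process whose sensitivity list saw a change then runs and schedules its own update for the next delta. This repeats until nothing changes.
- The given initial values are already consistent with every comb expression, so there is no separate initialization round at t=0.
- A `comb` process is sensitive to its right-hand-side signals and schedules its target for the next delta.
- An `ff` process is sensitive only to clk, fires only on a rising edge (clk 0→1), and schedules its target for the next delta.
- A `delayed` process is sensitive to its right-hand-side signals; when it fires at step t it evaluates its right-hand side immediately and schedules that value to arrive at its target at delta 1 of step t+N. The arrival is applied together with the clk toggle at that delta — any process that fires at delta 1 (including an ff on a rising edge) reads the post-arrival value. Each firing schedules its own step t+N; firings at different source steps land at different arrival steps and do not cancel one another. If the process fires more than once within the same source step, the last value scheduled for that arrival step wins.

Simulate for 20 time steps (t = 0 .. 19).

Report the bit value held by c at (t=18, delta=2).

t0.Δ0 e=1 d=1 b=1 c=1 clk=0 a=1 f=0
t0.Δ1 e=1 d=1 b=1 c=1 clk=1 a=1 f=0
t0.Δ2 e=1 d=1 b=0 c=1 clk=1 a=1 f=0
t0.Δ3 e=0 d=1 b=0 c=1 clk=1 a=1 f=0
t0.Δ4 e=0 d=1 b=0 c=1 clk=1 a=0 f=0
t0.Δ5 e=0 d=1 b=0 c=0 clk=1 a=0 f=0
t0.Δ6 e=0 d=0 b=0 c=0 clk=1 a=0 f=0
t1.Δ0 e=0 d=0 b=0 c=0 clk=1 a=0 f=0
t1.Δ1 e=0 d=0 b=0 c=0 clk=0 a=0 f=0
t2.Δ0 e=0 d=0 b=0 c=0 clk=0 a=0 f=0
t2.Δ1 e=0 d=0 b=0 c=0 clk=1 a=0 f=0
t2.Δ2 e=0 d=0 b=1 c=0 clk=1 a=0 f=0
t2.Δ3 e=1 d=0 b=1 c=0 clk=1 a=0 f=0
t2.Δ4 e=1 d=0 b=1 c=0 clk=1 a=1 f=0
t2.Δ5 e=1 d=0 b=1 c=1 clk=1 a=1 f=0
t2.Δ6 e=1 d=1 b=1 c=1 clk=1 a=1 f=0
t3.Δ0 e=1 d=1 b=1 c=1 clk=1 a=1 f=0
t3.Δ1 e=1 d=1 b=1 c=1 clk=0 a=1 f=0
t4.Δ0 e=1 d=1 b=1 c=1 clk=0 a=1 f=0
t4.Δ1 e=1 d=1 b=1 c=1 clk=1 a=1 f=1
t4.Δ2 e=1 d=1 b=0 c=1 clk=1 a=1 f=1
t4.Δ3 e=0 d=1 b=0 c=1 clk=1 a=1 f=1
t5.Δ0 e=0 d=1 b=0 c=1 clk=1 a=1 f=1
t5.Δ1 e=0 d=1 b=0 c=1 clk=0 a=1 f=1
t6.Δ0 e=0 d=1 b=0 c=1 clk=0 a=1 f=1
t6.Δ1 e=0 d=1 b=0 c=1 clk=1 a=1 f=1
t6.Δ2 e=0 d=1 b=1 c=1 clk=1 a=1 f=1
t6.Δ3 e=1 d=1 b=1 c=1 clk=1 a=1 f=1
t7.Δ0 e=1 d=1 b=1 c=1 clk=1 a=1 f=1
t7.Δ1 e=1 d=1 b=1 c=1 clk=0 a=1 f=1
t8.Δ0 e=1 d=1 b=1 c=1 clk=0 a=1 f=1
t8.Δ1 e=1 d=1 b=1 c=1 clk=1 a=1 f=0
t8.Δ2 e=1 d=1 b=0 c=1 clk=1 a=1 f=0
t8.Δ3 e=0 d=1 b=0 c=1 clk=1 a=1 f=0
t8.Δ4 e=0 d=1 b=0 c=1 clk=1 a=0 f=0
t8.Δ5 e=0 d=1 b=0 c=0 clk=1 a=0 f=0
t8.Δ6 e=0 d=0 b=0 c=0 clk=1 a=0 f=0
t9.Δ0 e=0 d=0 b=0 c=0 clk=1 a=0 f=0
t9.Δ1 e=0 d=0 b=0 c=0 clk=0 a=0 f=0
t10.Δ0 e=0 d=0 b=0 c=0 clk=0 a=0 f=0
t10.Δ1 e=0 d=0 b=0 c=0 clk=1 a=0 f=0
t10.Δ2 e=0 d=0 b=1 c=0 clk=1 a=0 f=0
t10.Δ3 e=1 d=0 b=1 c=0 clk=1 a=0 f=0
t10.Δ4 e=1 d=0 b=1 c=0 clk=1 a=1 f=0
t10.Δ5 e=1 d=0 b=1 c=1 clk=1 a=1 f=0
t10.Δ6 e=1 d=1 b=1 c=1 clk=1 a=1 f=0
t11.Δ0 e=1 d=1 b=1 c=1 clk=1 a=1 f=0
t11.Δ1 e=1 d=1 b=1 c=1 clk=0 a=1 f=0
t12.Δ0 e=1 d=1 b=1 c=1 clk=0 a=1 f=0
t12.Δ1 e=1 d=1 b=1 c=1 clk=1 a=1 f=1
t12.Δ2 e=1 d=1 b=0 c=1 clk=1 a=1 f=1
t12.Δ3 e=0 d=1 b=0 c=1 clk=1 a=1 f=1
t13.Δ0 e=0 d=1 b=0 c=1 clk=1 a=1 f=1
t13.Δ1 e=0 d=1 b=0 c=1 clk=0 a=1 f=1
t14.Δ0 e=0 d=1 b=0 c=1 clk=0 a=1 f=1
t14.Δ1 e=0 d=1 b=0 c=1 clk=1 a=1 f=1
t14.Δ2 e=0 d=1 b=1 c=1 clk=1 a=1 f=1
t14.Δ3 e=1 d=1 b=1 c=1 clk=1 a=1 f=1
t15.Δ0 e=1 d=1 b=1 c=1 clk=1 a=1 f=1
t15.Δ1 e=1 d=1 b=1 c=1 clk=0 a=1 f=1
t16.Δ0 e=1 d=1 b=1 c=1 clk=0 a=1 f=1
t16.Δ1 e=1 d=1 b=1 c=1 clk=1 a=1 f=0
t16.Δ2 e=1 d=1 b=0 c=1 clk=1 a=1 f=0
t16.Δ3 e=0 d=1 b=0 c=1 clk=1 a=1 f=0
t16.Δ4 e=0 d=1 b=0 c=1 clk=1 a=0 f=0
t16.Δ5 e=0 d=1 b=0 c=0 clk=1 a=0 f=0
t16.Δ6 e=0 d=0 b=0 c=0 clk=1 a=0 f=0
t17.Δ0 e=0 d=0 b=0 c=0 clk=1 a=0 f=0
t17.Δ1 e=0 d=0 b=0 c=0 clk=0 a=0 f=0
t18.Δ0 e=0 d=0 b=0 c=0 clk=0 a=0 f=0
t18.Δ1 e=0 d=0 b=0 c=0 clk=1 a=0 f=0
t18.Δ2 e=0 d=0 b=1 c=0 clk=1 a=0 f=0
t18.Δ3 e=1 d=0 b=1 c=0 clk=1 a=0 f=0
t18.Δ4 e=1 d=0 b=1 c=0 clk=1 a=1 f=0
t18.Δ5 e=1 d=0 b=1 c=1 clk=1 a=1 f=0
t18.Δ6 e=1 d=1 b=1 c=1 clk=1 a=1 f=0
t19.Δ0 e=1 d=1 b=1 c=1 clk=1 a=1 f=0
t19.Δ1 e=1 d=1 b=1 c=1 clk=0 a=1 f=0

0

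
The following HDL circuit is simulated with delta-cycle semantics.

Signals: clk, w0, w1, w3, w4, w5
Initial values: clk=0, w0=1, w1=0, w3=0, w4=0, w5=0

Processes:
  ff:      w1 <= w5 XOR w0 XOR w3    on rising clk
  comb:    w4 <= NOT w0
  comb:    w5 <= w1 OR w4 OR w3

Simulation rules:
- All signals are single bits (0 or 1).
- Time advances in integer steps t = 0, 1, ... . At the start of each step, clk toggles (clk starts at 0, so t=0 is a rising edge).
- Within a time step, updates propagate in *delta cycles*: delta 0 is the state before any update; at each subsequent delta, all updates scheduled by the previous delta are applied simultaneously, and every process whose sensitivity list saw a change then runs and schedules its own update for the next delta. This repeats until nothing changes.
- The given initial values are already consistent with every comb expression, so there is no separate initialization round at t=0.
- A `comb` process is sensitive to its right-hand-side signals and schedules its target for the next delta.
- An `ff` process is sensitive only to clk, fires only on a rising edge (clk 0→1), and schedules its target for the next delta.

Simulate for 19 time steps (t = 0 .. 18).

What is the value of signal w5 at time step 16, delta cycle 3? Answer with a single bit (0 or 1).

1

t0.Δ0 w3=0 w1=0 clk=0 w5=0 w4=0 w0=1
t0.Δ1 w3=0 w1=0 clk=1 w5=0 w4=0 w0=1
t0.Δ2 w3=0 w1=1 clk=1 w5=0 w4=0 w0=1
t0.Δ3 w3=0 w1=1 clk=1 w5=1 w4=0 w0=1
t1.Δ0 w3=0 w1=1 clk=1 w5=1 w4=0 w0=1
t1.Δ1 w3=0 w1=1 clk=0 w5=1 w4=0 w0=1
t2.Δ0 w3=0 w1=1 clk=0 w5=1 w4=0 w0=1
t2.Δ1 w3=0 w1=1 clk=1 w5=1 w4=0 w0=1
t2.Δ2 w3=0 w1=0 clk=1 w5=1 w4=0 w0=1
t2.Δ3 w3=0 w1=0 clk=1 w5=0 w4=0 w0=1
t3.Δ0 w3=0 w1=0 clk=1 w5=0 w4=0 w0=1
t3.Δ1 w3=0 w1=0 clk=0 w5=0 w4=0 w0=1
t4.Δ0 w3=0 w1=0 clk=0 w5=0 w4=0 w0=1
t4.Δ1 w3=0 w1=0 clk=1 w5=0 w4=0 w0=1
t4.Δ2 w3=0 w1=1 clk=1 w5=0 w4=0 w0=1
t4.Δ3 w3=0 w1=1 clk=1 w5=1 w4=0 w0=1
t5.Δ0 w3=0 w1=1 clk=1 w5=1 w4=0 w0=1
t5.Δ1 w3=0 w1=1 clk=0 w5=1 w4=0 w0=1
t6.Δ0 w3=0 w1=1 clk=0 w5=1 w4=0 w0=1
t6.Δ1 w3=0 w1=1 clk=1 w5=1 w4=0 w0=1
t6.Δ2 w3=0 w1=0 clk=1 w5=1 w4=0 w0=1
t6.Δ3 w3=0 w1=0 clk=1 w5=0 w4=0 w0=1
t7.Δ0 w3=0 w1=0 clk=1 w5=0 w4=0 w0=1
t7.Δ1 w3=0 w1=0 clk=0 w5=0 w4=0 w0=1
t8.Δ0 w3=0 w1=0 clk=0 w5=0 w4=0 w0=1
t8.Δ1 w3=0 w1=0 clk=1 w5=0 w4=0 w0=1
t8.Δ2 w3=0 w1=1 clk=1 w5=0 w4=0 w0=1
t8.Δ3 w3=0 w1=1 clk=1 w5=1 w4=0 w0=1
t9.Δ0 w3=0 w1=1 clk=1 w5=1 w4=0 w0=1
t9.Δ1 w3=0 w1=1 clk=0 w5=1 w4=0 w0=1
t10.Δ0 w3=0 w1=1 clk=0 w5=1 w4=0 w0=1
t10.Δ1 w3=0 w1=1 clk=1 w5=1 w4=0 w0=1
t10.Δ2 w3=0 w1=0 clk=1 w5=1 w4=0 w0=1
t10.Δ3 w3=0 w1=0 clk=1 w5=0 w4=0 w0=1
t11.Δ0 w3=0 w1=0 clk=1 w5=0 w4=0 w0=1
t11.Δ1 w3=0 w1=0 clk=0 w5=0 w4=0 w0=1
t12.Δ0 w3=0 w1=0 clk=0 w5=0 w4=0 w0=1
t12.Δ1 w3=0 w1=0 clk=1 w5=0 w4=0 w0=1
t12.Δ2 w3=0 w1=1 clk=1 w5=0 w4=0 w0=1
t12.Δ3 w3=0 w1=1 clk=1 w5=1 w4=0 w0=1
t13.Δ0 w3=0 w1=1 clk=1 w5=1 w4=0 w0=1
t13.Δ1 w3=0 w1=1 clk=0 w5=1 w4=0 w0=1
t14.Δ0 w3=0 w1=1 clk=0 w5=1 w4=0 w0=1
t14.Δ1 w3=0 w1=1 clk=1 w5=1 w4=0 w0=1
t14.Δ2 w3=0 w1=0 clk=1 w5=1 w4=0 w0=1
t14.Δ3 w3=0 w1=0 clk=1 w5=0 w4=0 w0=1
t15.Δ0 w3=0 w1=0 clk=1 w5=0 w4=0 w0=1
t15.Δ1 w3=0 w1=0 clk=0 w5=0 w4=0 w0=1
t16.Δ0 w3=0 w1=0 clk=0 w5=0 w4=0 w0=1
t16.Δ1 w3=0 w1=0 clk=1 w5=0 w4=0 w0=1
t16.Δ2 w3=0 w1=1 clk=1 w5=0 w4=0 w0=1
t16.Δ3 w3=0 w1=1 clk=1 w5=1 w4=0 w0=1
t17.Δ0 w3=0 w1=1 clk=1 w5=1 w4=0 w0=1
t17.Δ1 w3=0 w1=1 clk=0 w5=1 w4=0 w0=1
t18.Δ0 w3=0 w1=1 clk=0 w5=1 w4=0 w0=1
t18.Δ1 w3=0 w1=1 clk=1 w5=1 w4=0 w0=1
t18.Δ2 w3=0 w1=0 clk=1 w5=1 w4=0 w0=1
t18.Δ3 w3=0 w1=0 clk=1 w5=0 w4=0 w0=1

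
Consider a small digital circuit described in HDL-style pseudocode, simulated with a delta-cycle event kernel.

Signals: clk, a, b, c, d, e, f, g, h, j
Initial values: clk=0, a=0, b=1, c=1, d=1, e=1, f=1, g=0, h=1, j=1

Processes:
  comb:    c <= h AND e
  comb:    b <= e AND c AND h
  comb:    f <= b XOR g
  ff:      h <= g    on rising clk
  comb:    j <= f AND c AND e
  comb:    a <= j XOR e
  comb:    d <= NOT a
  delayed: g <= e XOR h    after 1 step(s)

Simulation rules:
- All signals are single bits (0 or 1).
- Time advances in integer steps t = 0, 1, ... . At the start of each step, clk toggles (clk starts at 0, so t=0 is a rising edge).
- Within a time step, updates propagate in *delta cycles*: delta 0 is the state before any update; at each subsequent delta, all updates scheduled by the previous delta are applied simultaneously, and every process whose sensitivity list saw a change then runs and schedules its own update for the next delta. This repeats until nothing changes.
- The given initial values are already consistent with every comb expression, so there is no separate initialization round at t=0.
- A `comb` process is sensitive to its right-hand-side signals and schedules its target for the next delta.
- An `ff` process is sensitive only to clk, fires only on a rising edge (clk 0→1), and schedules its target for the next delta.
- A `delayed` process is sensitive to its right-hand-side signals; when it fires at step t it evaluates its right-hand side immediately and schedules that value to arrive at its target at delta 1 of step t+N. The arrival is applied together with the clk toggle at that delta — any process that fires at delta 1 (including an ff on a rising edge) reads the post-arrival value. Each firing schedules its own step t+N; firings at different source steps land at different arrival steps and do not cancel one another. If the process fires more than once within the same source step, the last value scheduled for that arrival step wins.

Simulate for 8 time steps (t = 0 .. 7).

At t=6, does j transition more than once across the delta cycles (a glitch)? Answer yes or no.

yes

t=0 Δ0: c=1 g=0 h=1 b=1 e=1 f=1 clk=0 j=1 a=0 d=1
  Δ1: clk:0→1
  Δ2: h:1→0
  Δ3: c:1→0, b:1→0
  Δ4: f:1→0, j:1→0
  Δ5: a:0→1
  Δ6: d:1→0
  (6Δ to stable)
t=1 Δ0: c=0 g=0 h=0 b=0 e=1 f=0 clk=1 j=0 a=1 d=0
  Δ1: g:0→1, clk:1→0
  Δ2: f:0→1
  (2Δ to stable)
t=2 Δ0: c=0 g=1 h=0 b=0 e=1 f=1 clk=0 j=0 a=1 d=0
  Δ1: clk:0→1
  Δ2: h:0→1
  Δ3: c:0→1
  Δ4: b:0→1, j:0→1
  Δ5: f:1→0, a:1→0
  Δ6: j:1→0, d:0→1
  Δ7: a:0→1
  Δ8: d:1→0
  (8Δ to stable)
t=3 Δ0: c=1 g=1 h=1 b=1 e=1 f=0 clk=1 j=0 a=1 d=0
  Δ1: g:1→0, clk:1→0
  Δ2: f:0→1
  Δ3: j:0→1
  Δ4: a:1→0
  Δ5: d:0→1
  (5Δ to stable)
t=4 Δ0: c=1 g=0 h=1 b=1 e=1 f=1 clk=0 j=1 a=0 d=1
  Δ1: clk:0→1
  Δ2: h:1→0
  Δ3: c:1→0, b:1→0
  Δ4: f:1→0, j:1→0
  Δ5: a:0→1
  Δ6: d:1→0
  (6Δ to stable)
t=5 Δ0: c=0 g=0 h=0 b=0 e=1 f=0 clk=1 j=0 a=1 d=0
  Δ1: g:0→1, clk:1→0
  Δ2: f:0→1
  (2Δ to stable)
t=6 Δ0: c=0 g=1 h=0 b=0 e=1 f=1 clk=0 j=0 a=1 d=0
  Δ1: clk:0→1
  Δ2: h:0→1
  Δ3: c:0→1
  Δ4: b:0→1, j:0→1
  Δ5: f:1→0, a:1→0
  Δ6: j:1→0, d:0→1
  Δ7: a:0→1
  Δ8: d:1→0
  (8Δ to stable)
t=7 Δ0: c=1 g=1 h=1 b=1 e=1 f=0 clk=1 j=0 a=1 d=0
  Δ1: g:1→0, clk:1→0
  Δ2: f:0→1
  Δ3: j:0→1
  Δ4: a:1→0
  Δ5: d:0→1
  (5Δ to stable)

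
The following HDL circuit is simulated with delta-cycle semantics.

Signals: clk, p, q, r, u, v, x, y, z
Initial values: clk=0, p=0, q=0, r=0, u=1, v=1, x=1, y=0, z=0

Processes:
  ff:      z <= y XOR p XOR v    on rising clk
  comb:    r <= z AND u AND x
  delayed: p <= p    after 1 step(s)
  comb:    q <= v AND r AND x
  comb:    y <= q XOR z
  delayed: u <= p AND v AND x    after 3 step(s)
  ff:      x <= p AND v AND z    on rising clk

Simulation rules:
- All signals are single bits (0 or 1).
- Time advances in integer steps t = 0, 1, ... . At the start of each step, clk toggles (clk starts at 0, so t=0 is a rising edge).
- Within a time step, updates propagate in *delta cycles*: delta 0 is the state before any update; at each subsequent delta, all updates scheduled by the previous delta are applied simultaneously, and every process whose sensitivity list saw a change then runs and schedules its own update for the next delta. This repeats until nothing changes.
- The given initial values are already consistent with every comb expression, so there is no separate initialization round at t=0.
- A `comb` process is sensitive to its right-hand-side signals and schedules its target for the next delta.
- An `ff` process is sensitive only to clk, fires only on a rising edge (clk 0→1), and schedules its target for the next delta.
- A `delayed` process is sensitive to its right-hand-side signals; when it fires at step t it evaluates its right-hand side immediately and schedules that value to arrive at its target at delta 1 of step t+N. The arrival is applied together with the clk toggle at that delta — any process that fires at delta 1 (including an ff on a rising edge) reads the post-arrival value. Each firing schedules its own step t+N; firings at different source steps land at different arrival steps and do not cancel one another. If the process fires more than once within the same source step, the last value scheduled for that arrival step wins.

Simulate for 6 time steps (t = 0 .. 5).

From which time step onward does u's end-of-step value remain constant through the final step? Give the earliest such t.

3

t=0 Δ0: v=1 q=0 y=0 r=0 u=1 z=0 x=1 p=0 clk=0
  Δ1: clk:0→1
  Δ2: z:0→1, x:1→0
  Δ3: y:0→1
  (3Δ to stable)
t=1 Δ0: v=1 q=0 y=1 r=0 u=1 z=1 x=0 p=0 clk=1
  Δ1: clk:1→0
  (1Δ to stable)
t=2 Δ0: v=1 q=0 y=1 r=0 u=1 z=1 x=0 p=0 clk=0
  Δ1: clk:0→1
  Δ2: z:1→0
  Δ3: y:1→0
  (3Δ to stable)
t=3 Δ0: v=1 q=0 y=0 r=0 u=1 z=0 x=0 p=0 clk=1
  Δ1: u:1→0, clk:1→0
  (1Δ to stable)
t=4 Δ0: v=1 q=0 y=0 r=0 u=0 z=0 x=0 p=0 clk=0
  Δ1: clk:0→1
  Δ2: z:0→1
  Δ3: y:0→1
  (3Δ to stable)
t=5 Δ0: v=1 q=0 y=1 r=0 u=0 z=1 x=0 p=0 clk=1
  Δ1: clk:1→0
  (1Δ to stable)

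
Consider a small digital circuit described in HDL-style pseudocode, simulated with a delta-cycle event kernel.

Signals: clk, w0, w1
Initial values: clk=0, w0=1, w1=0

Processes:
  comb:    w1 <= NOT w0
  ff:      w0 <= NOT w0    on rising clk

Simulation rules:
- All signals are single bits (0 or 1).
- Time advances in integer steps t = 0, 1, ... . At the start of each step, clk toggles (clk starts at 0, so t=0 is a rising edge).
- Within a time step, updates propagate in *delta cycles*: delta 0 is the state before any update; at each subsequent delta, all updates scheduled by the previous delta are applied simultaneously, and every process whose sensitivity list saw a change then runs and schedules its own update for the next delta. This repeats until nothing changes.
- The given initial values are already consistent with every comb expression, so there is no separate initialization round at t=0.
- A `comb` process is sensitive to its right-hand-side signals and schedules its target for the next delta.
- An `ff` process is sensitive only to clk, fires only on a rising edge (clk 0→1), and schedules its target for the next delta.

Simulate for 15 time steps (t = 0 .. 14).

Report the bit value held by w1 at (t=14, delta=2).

t=0 Δ0: clk=0 w1=0 w0=1
  Δ1: clk:0→1
  Δ2: w0:1→0
  Δ3: w1:0→1
  (3Δ to stable)
t=1 Δ0: clk=1 w1=1 w0=0
  Δ1: clk:1→0
  (1Δ to stable)
t=2 Δ0: clk=0 w1=1 w0=0
  Δ1: clk:0→1
  Δ2: w0:0→1
  Δ3: w1:1→0
  (3Δ to stable)
t=3 Δ0: clk=1 w1=0 w0=1
  Δ1: clk:1→0
  (1Δ to stable)
t=4 Δ0: clk=0 w1=0 w0=1
  Δ1: clk:0→1
  Δ2: w0:1→0
  Δ3: w1:0→1
  (3Δ to stable)
t=5 Δ0: clk=1 w1=1 w0=0
  Δ1: clk:1→0
  (1Δ to stable)
t=6 Δ0: clk=0 w1=1 w0=0
  Δ1: clk:0→1
  Δ2: w0:0→1
  Δ3: w1:1→0
  (3Δ to stable)
t=7 Δ0: clk=1 w1=0 w0=1
  Δ1: clk:1→0
  (1Δ to stable)
t=8 Δ0: clk=0 w1=0 w0=1
  Δ1: clk:0→1
  Δ2: w0:1→0
  Δ3: w1:0→1
  (3Δ to stable)
t=9 Δ0: clk=1 w1=1 w0=0
  Δ1: clk:1→0
  (1Δ to stable)
t=10 Δ0: clk=0 w1=1 w0=0
  Δ1: clk:0→1
  Δ2: w0:0→1
  Δ3: w1:1→0
  (3Δ to stable)
t=11 Δ0: clk=1 w1=0 w0=1
  Δ1: clk:1→0
  (1Δ to stable)
t=12 Δ0: clk=0 w1=0 w0=1
  Δ1: clk:0→1
  Δ2: w0:1→0
  Δ3: w1:0→1
  (3Δ to stable)
t=13 Δ0: clk=1 w1=1 w0=0
  Δ1: clk:1→0
  (1Δ to stable)
t=14 Δ0: clk=0 w1=1 w0=0
  Δ1: clk:0→1
  Δ2: w0:0→1
  Δ3: w1:1→0
  (3Δ to stable)

1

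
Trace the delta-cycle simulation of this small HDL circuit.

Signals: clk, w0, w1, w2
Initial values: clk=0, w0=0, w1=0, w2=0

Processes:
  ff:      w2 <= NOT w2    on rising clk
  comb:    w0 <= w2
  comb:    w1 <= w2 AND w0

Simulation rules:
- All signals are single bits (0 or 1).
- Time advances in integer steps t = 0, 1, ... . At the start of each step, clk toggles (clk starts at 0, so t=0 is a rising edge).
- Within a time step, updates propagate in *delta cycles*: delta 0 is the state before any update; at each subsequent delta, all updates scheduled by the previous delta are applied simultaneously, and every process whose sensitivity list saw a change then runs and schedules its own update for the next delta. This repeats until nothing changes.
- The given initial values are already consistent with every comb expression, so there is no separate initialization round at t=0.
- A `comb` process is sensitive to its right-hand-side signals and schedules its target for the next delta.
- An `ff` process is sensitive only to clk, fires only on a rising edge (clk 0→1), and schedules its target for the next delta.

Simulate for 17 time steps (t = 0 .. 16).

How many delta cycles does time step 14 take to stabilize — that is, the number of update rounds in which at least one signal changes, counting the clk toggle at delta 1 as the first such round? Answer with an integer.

3

t=0 Δ0: w0=0 w2=0 w1=0 clk=0
  Δ1: clk:0→1
  Δ2: w2:0→1
  Δ3: w0:0→1
  Δ4: w1:0→1
  (4Δ to stable)
t=1 Δ0: w0=1 w2=1 w1=1 clk=1
  Δ1: clk:1→0
  (1Δ to stable)
t=2 Δ0: w0=1 w2=1 w1=1 clk=0
  Δ1: clk:0→1
  Δ2: w2:1→0
  Δ3: w0:1→0, w1:1→0
  (3Δ to stable)
t=3 Δ0: w0=0 w2=0 w1=0 clk=1
  Δ1: clk:1→0
  (1Δ to stable)
t=4 Δ0: w0=0 w2=0 w1=0 clk=0
  Δ1: clk:0→1
  Δ2: w2:0→1
  Δ3: w0:0→1
  Δ4: w1:0→1
  (4Δ to stable)
t=5 Δ0: w0=1 w2=1 w1=1 clk=1
  Δ1: clk:1→0
  (1Δ to stable)
t=6 Δ0: w0=1 w2=1 w1=1 clk=0
  Δ1: clk:0→1
  Δ2: w2:1→0
  Δ3: w0:1→0, w1:1→0
  (3Δ to stable)
t=7 Δ0: w0=0 w2=0 w1=0 clk=1
  Δ1: clk:1→0
  (1Δ to stable)
t=8 Δ0: w0=0 w2=0 w1=0 clk=0
  Δ1: clk:0→1
  Δ2: w2:0→1
  Δ3: w0:0→1
  Δ4: w1:0→1
  (4Δ to stable)
t=9 Δ0: w0=1 w2=1 w1=1 clk=1
  Δ1: clk:1→0
  (1Δ to stable)
t=10 Δ0: w0=1 w2=1 w1=1 clk=0
  Δ1: clk:0→1
  Δ2: w2:1→0
  Δ3: w0:1→0, w1:1→0
  (3Δ to stable)
t=11 Δ0: w0=0 w2=0 w1=0 clk=1
  Δ1: clk:1→0
  (1Δ to stable)
t=12 Δ0: w0=0 w2=0 w1=0 clk=0
  Δ1: clk:0→1
  Δ2: w2:0→1
  Δ3: w0:0→1
  Δ4: w1:0→1
  (4Δ to stable)
t=13 Δ0: w0=1 w2=1 w1=1 clk=1
  Δ1: clk:1→0
  (1Δ to stable)
t=14 Δ0: w0=1 w2=1 w1=1 clk=0
  Δ1: clk:0→1
  Δ2: w2:1→0
  Δ3: w0:1→0, w1:1→0
  (3Δ to stable)
t=15 Δ0: w0=0 w2=0 w1=0 clk=1
  Δ1: clk:1→0
  (1Δ to stable)
t=16 Δ0: w0=0 w2=0 w1=0 clk=0
  Δ1: clk:0→1
  Δ2: w2:0→1
  Δ3: w0:0→1
  Δ4: w1:0→1
  (4Δ to stable)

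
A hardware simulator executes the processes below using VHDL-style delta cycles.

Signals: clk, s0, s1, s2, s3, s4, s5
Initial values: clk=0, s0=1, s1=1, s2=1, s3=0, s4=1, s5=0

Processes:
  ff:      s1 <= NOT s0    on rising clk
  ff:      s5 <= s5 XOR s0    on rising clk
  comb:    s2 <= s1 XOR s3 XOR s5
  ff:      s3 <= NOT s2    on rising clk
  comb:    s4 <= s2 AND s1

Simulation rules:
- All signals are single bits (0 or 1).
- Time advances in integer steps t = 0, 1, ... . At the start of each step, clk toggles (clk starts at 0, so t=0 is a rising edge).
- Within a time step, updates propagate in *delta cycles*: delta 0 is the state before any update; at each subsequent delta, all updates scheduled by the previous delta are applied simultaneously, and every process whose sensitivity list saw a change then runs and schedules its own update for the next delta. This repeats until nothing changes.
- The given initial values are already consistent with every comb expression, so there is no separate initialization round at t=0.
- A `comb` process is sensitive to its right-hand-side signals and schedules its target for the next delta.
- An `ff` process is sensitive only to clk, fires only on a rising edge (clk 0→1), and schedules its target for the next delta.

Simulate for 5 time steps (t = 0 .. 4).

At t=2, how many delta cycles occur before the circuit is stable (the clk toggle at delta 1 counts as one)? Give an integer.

t=0 Δ0: s4=1 s1=1 s3=0 s2=1 s0=1 clk=0 s5=0
  Δ1: clk:0→1
  Δ2: s1:1→0, s5:0→1
  Δ3: s4:1→0
  (3Δ to stable)
t=1 Δ0: s4=0 s1=0 s3=0 s2=1 s0=1 clk=1 s5=1
  Δ1: clk:1→0
  (1Δ to stable)
t=2 Δ0: s4=0 s1=0 s3=0 s2=1 s0=1 clk=0 s5=1
  Δ1: clk:0→1
  Δ2: s5:1→0
  Δ3: s2:1→0
  (3Δ to stable)
t=3 Δ0: s4=0 s1=0 s3=0 s2=0 s0=1 clk=1 s5=0
  Δ1: clk:1→0
  (1Δ to stable)
t=4 Δ0: s4=0 s1=0 s3=0 s2=0 s0=1 clk=0 s5=0
  Δ1: clk:0→1
  Δ2: s3:0→1, s5:0→1
  (2Δ to stable)

3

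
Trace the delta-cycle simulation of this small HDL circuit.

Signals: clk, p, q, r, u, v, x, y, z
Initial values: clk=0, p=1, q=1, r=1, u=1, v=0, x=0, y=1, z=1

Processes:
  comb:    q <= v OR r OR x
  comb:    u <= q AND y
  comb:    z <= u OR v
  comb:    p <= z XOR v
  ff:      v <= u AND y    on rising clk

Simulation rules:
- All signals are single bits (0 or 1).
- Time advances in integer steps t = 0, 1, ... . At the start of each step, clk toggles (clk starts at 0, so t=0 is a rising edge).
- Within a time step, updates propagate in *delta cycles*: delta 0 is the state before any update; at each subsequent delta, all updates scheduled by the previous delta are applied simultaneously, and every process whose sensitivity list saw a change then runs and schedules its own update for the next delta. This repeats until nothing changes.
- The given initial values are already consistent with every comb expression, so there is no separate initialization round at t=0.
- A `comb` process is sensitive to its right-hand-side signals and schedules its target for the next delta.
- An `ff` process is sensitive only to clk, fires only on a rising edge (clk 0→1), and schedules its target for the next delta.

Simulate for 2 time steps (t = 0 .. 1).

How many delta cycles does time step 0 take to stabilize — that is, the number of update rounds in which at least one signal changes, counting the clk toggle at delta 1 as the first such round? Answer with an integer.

t=0 Δ0: clk=0 q=1 v=0 u=1 z=1 r=1 p=1 y=1 x=0
  Δ1: clk:0→1
  Δ2: v:0→1
  Δ3: p:1→0
  (3Δ to stable)
t=1 Δ0: clk=1 q=1 v=1 u=1 z=1 r=1 p=0 y=1 x=0
  Δ1: clk:1→0
  (1Δ to stable)

3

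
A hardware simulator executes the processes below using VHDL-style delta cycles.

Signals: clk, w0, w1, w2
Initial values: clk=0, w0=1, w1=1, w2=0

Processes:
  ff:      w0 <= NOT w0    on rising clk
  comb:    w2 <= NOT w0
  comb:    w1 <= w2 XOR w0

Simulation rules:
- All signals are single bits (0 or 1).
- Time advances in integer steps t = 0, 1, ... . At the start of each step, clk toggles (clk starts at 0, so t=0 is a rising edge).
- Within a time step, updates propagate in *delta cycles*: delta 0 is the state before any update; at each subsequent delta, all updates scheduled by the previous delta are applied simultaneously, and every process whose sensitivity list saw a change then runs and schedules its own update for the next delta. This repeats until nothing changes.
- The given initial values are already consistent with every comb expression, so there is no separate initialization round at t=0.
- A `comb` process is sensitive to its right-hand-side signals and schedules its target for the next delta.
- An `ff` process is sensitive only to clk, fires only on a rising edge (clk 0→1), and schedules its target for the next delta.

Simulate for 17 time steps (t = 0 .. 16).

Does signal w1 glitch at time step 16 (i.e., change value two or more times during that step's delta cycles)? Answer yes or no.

yes

[bits: clk,w0,w2,w1]
t=0: Δ0=0101 Δ1=1101 Δ2=1001 Δ3=1010 Δ4=1011 | 4Δ
t=1: Δ0=1011 Δ1=0011 | 1Δ
t=2: Δ0=0011 Δ1=1011 Δ2=1111 Δ3=1100 Δ4=1101 | 4Δ
t=3: Δ0=1101 Δ1=0101 | 1Δ
t=4: Δ0=0101 Δ1=1101 Δ2=1001 Δ3=1010 Δ4=1011 | 4Δ
t=5: Δ0=1011 Δ1=0011 | 1Δ
t=6: Δ0=0011 Δ1=1011 Δ2=1111 Δ3=1100 Δ4=1101 | 4Δ
t=7: Δ0=1101 Δ1=0101 | 1Δ
t=8: Δ0=0101 Δ1=1101 Δ2=1001 Δ3=1010 Δ4=1011 | 4Δ
t=9: Δ0=1011 Δ1=0011 | 1Δ
t=10: Δ0=0011 Δ1=1011 Δ2=1111 Δ3=1100 Δ4=1101 | 4Δ
t=11: Δ0=1101 Δ1=0101 | 1Δ
t=12: Δ0=0101 Δ1=1101 Δ2=1001 Δ3=1010 Δ4=1011 | 4Δ
t=13: Δ0=1011 Δ1=0011 | 1Δ
t=14: Δ0=0011 Δ1=1011 Δ2=1111 Δ3=1100 Δ4=1101 | 4Δ
t=15: Δ0=1101 Δ1=0101 | 1Δ
t=16: Δ0=0101 Δ1=1101 Δ2=1001 Δ3=1010 Δ4=1011 | 4Δ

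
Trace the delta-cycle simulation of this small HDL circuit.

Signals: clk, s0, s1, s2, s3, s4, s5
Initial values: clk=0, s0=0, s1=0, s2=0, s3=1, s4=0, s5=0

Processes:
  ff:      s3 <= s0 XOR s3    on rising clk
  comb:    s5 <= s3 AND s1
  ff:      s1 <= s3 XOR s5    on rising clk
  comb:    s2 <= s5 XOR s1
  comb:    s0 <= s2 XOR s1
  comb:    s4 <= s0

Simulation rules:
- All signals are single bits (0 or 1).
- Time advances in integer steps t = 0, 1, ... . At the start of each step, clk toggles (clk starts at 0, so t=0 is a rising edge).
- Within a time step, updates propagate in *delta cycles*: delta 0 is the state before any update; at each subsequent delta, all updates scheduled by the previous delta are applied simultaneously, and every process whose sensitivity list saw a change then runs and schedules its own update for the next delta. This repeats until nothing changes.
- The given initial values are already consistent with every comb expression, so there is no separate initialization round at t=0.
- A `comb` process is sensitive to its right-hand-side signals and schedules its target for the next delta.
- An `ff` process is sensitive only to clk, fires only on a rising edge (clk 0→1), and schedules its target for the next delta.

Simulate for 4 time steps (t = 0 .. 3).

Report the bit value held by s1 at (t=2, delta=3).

t=0 Δ0: s5=0 s4=0 s2=0 s1=0 s0=0 s3=1 clk=0
  Δ1: clk:0→1
  Δ2: s1:0→1
  Δ3: s5:0→1, s2:0→1, s0:0→1
  Δ4: s4:0→1, s2:1→0, s0:1→0
  Δ5: s4:1→0, s0:0→1
  Δ6: s4:0→1
  (6Δ to stable)
t=1 Δ0: s5=1 s4=1 s2=0 s1=1 s0=1 s3=1 clk=1
  Δ1: clk:1→0
  (1Δ to stable)
t=2 Δ0: s5=1 s4=1 s2=0 s1=1 s0=1 s3=1 clk=0
  Δ1: clk:0→1
  Δ2: s1:1→0, s3:1→0
  Δ3: s5:1→0, s2:0→1, s0:1→0
  Δ4: s4:1→0, s2:1→0, s0:0→1
  Δ5: s4:0→1, s0:1→0
  Δ6: s4:1→0
  (6Δ to stable)
t=3 Δ0: s5=0 s4=0 s2=0 s1=0 s0=0 s3=0 clk=1
  Δ1: clk:1→0
  (1Δ to stable)

0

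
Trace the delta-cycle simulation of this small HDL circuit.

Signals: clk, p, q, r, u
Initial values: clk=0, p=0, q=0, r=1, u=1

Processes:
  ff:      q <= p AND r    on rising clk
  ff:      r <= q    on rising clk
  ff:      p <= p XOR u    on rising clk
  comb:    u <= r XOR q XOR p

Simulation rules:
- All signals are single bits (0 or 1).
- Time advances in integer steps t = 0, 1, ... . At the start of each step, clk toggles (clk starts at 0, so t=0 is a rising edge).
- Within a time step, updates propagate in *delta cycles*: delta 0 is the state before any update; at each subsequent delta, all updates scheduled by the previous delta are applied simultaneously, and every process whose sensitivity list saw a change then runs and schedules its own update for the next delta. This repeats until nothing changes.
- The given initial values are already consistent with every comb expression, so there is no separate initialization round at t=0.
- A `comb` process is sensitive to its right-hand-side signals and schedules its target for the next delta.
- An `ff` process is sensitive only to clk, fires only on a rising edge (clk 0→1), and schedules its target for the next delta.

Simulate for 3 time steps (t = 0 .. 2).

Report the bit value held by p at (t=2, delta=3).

t=0 Δ0: u=1 r=1 p=0 clk=0 q=0
  Δ1: clk:0→1
  Δ2: r:1→0, p:0→1
  (2Δ to stable)
t=1 Δ0: u=1 r=0 p=1 clk=1 q=0
  Δ1: clk:1→0
  (1Δ to stable)
t=2 Δ0: u=1 r=0 p=1 clk=0 q=0
  Δ1: clk:0→1
  Δ2: p:1→0
  Δ3: u:1→0
  (3Δ to stable)

0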